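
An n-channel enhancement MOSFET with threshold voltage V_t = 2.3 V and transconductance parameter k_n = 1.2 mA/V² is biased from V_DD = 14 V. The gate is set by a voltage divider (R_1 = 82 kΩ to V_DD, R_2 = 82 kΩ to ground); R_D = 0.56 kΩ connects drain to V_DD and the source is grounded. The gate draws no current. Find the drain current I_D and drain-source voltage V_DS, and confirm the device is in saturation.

V_G = V_DD·R_2/(R_1+R_2) = 14×82/164 = 7 V. With the source grounded, V_GS = V_G = 7 V.
Assume saturation: I_D = (k_n/2)(V_GS − V_t)² = (1.2/2)×(7 − 2.3)² = 0.6×4.7² = 13.3 mA.
V_DS = V_DD − I_D·R_D = 14 − 13.3×0.56 = 6.58 V.
Saturation requires V_DS ≥ V_GS − V_t = 4.7 V; 6.58 ≥ 4.7 ✓.

I_D ≈ 13 mA, V_DS ≈ 6.6 V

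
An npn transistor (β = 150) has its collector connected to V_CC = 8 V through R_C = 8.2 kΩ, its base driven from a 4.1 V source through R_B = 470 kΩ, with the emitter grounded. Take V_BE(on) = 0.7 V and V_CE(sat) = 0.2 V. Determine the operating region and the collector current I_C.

saturation; I_C ≈ 0.95 mA

Assume active: I_B = (4.1 − 0.7)/470 = 0.00723 mA, giving I_C = β·I_B = 1.09 mA.
But then V_CE = 8 − 1.09×8.2 = -0.898 V < V_CE(sat) = 0.2 V — impossible in the active region.
So the transistor is saturated. With V_CE = 0.2 V, I_C = (V_CC − 0.2)/R_C = 7.8/8.2 = 0.951 mA.
Check: β·I_B = 1.09 mA > I_C = 0.951 mA, confirming saturation.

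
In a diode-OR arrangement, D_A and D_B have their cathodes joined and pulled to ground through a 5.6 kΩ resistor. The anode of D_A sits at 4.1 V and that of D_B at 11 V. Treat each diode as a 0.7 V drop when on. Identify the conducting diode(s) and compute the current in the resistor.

Only D_B conducts; I_R ≈ 1.8 mA

Assume both conduct. Then node N would need to be at both 4.1−0.7 = 3.4 V and 11−0.7 = 10.3 V, which is impossible.
Assume only D_B conducts: V_N = 11 − 0.7 = 10.3 V, so I_R = 10.3/5.6 = 1.84 mA.
Check D_A: its anode-to-cathode voltage is 4.1 − 10.3 = -6.2 V < 0.7 V, so it is off. The assumption is consistent.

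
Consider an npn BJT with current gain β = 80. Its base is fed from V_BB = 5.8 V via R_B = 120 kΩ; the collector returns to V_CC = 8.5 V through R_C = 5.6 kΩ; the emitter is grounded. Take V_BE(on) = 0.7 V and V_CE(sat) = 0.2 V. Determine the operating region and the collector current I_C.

saturation; I_C ≈ 1.5 mA

Assume active: I_B = (5.8 − 0.7)/120 = 0.0425 mA, giving I_C = β·I_B = 3.4 mA.
But then V_CE = 8.5 − 3.4×5.6 = -10.5 V < V_CE(sat) = 0.2 V — impossible in the active region.
So the transistor is saturated. With V_CE = 0.2 V, I_C = (V_CC − 0.2)/R_C = 8.3/5.6 = 1.48 mA.
Check: β·I_B = 3.4 mA > I_C = 1.48 mA, confirming saturation.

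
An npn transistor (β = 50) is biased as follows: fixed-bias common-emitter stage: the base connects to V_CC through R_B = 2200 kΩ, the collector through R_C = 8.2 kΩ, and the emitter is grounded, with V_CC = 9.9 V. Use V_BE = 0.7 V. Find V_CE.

Base loop: V_CC = I_B·R_B + V_BE, so I_B = (9.9 − 0.7)/2200 kΩ = 0.00418 mA.
In the active region I_C = β·I_B = 50 × 0.00418 = 0.209 mA.
Collector loop: V_CE = V_CC − I_C·R_C = 9.9 − 0.209×8.2 = 8.19 V.
Since V_CE = 8.19 V > V_CE(sat) ≈ 0.2 V, the transistor is in the active region as assumed.

V_CE ≈ 8.2 V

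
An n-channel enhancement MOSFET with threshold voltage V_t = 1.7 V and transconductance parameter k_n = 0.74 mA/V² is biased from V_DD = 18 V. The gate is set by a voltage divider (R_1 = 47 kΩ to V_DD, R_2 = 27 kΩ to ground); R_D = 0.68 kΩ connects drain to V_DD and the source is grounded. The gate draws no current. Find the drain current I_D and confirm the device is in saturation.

V_G = V_DD·R_2/(R_1+R_2) = 18×27/74 = 6.57 V. With the source grounded, V_GS = V_G = 6.57 V.
Assume saturation: I_D = (k_n/2)(V_GS − V_t)² = (0.74/2)×(6.57 − 1.7)² = 0.37×4.87² = 8.77 mA.
V_DS = V_DD − I_D·R_D = 18 − 8.77×0.68 = 12 V.
Saturation requires V_DS ≥ V_GS − V_t = 4.87 V; 12 ≥ 4.87 ✓.

I_D ≈ 8.8 mA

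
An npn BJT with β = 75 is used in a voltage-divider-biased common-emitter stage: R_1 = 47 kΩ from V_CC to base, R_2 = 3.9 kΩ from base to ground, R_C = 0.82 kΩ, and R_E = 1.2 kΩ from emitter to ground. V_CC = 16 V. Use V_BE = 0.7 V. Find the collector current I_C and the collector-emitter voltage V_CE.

Thevenize the base divider: V_Th = V_CC·R_2/(R_1+R_2) = 16×3.9/50.9 = 1.23 V, R_Th = R_1‖R_2 = 3.6 kΩ.
Base-emitter loop: V_Th = I_B·R_Th + V_BE + (β+1)I_B·R_E, so I_B = (1.23 − 0.7) / (3.6 + 76×1.2) = 0.00555 mA.
I_C = β·I_B = 75×0.00555 = 0.416 mA, and I_E = (β+1)I_B = 0.422 mA.
V_CE = V_CC − I_C·R_C − I_E·R_E = 16 − 0.416×0.82 − 0.422×1.2 = 15.2 V.
V_CE = 15.2 V > 0.2 V confirms active-region operation.

I_C ≈ 0.42 mA, V_CE ≈ 15 V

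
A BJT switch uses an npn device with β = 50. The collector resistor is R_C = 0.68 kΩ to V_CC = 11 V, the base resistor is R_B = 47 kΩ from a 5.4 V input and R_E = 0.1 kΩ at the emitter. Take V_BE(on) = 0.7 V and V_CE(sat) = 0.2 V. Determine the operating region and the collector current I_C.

Assume active. Base-emitter loop: I_B = (V_BB − V_BE)/(R_B + (β+1)R_E) = (5.4 − 0.7)/(47 + 51×0.1) = 0.0902 mA.
I_C = β·I_B = 50×0.0902 = 4.51 mA.
V_CE = V_CC − I_C·R_C − I_E·R_E = 11 − 4.51×0.68 − 4.6×0.1 = 7.47 V > V_CE(sat), so the active-region assumption holds.

active; I_C ≈ 4.5 mA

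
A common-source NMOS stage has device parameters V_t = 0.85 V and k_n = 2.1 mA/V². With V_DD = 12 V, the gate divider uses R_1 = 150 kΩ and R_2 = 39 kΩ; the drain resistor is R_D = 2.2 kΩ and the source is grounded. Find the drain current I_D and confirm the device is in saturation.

I_D ≈ 2.8 mA

V_G = V_DD·R_2/(R_1+R_2) = 12×39/189 = 2.48 V. With the source grounded, V_GS = V_G = 2.48 V.
Assume saturation: I_D = (k_n/2)(V_GS − V_t)² = (2.1/2)×(2.48 − 0.85)² = 1.05×1.63² = 2.78 mA.
V_DS = V_DD − I_D·R_D = 12 − 2.78×2.2 = 5.89 V.
Saturation requires V_DS ≥ V_GS − V_t = 1.63 V; 5.89 ≥ 1.63 ✓.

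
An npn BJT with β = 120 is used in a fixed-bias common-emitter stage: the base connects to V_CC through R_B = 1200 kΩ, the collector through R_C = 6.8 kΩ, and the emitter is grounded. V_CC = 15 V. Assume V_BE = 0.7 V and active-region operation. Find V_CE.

V_CE ≈ 5.3 V

Base loop: V_CC = I_B·R_B + V_BE, so I_B = (15 − 0.7)/1200 kΩ = 0.0119 mA.
In the active region I_C = β·I_B = 120 × 0.0119 = 1.43 mA.
Collector loop: V_CE = V_CC − I_C·R_C = 15 − 1.43×6.8 = 5.28 V.
Since V_CE = 5.28 V > V_CE(sat) ≈ 0.2 V, the transistor is in the active region as assumed.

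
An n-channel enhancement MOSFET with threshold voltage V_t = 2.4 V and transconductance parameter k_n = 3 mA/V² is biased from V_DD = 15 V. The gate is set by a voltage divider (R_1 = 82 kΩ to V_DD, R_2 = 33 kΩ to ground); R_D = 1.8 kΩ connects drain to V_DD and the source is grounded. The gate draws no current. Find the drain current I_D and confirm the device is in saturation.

V_G = V_DD·R_2/(R_1+R_2) = 15×33/115 = 4.3 V. With the source grounded, V_GS = V_G = 4.3 V.
Assume saturation: I_D = (k_n/2)(V_GS − V_t)² = (3/2)×(4.3 − 2.4)² = 1.5×1.9² = 5.44 mA.
V_DS = V_DD − I_D·R_D = 15 − 5.44×1.8 = 5.21 V.
Saturation requires V_DS ≥ V_GS − V_t = 1.9 V; 5.21 ≥ 1.9 ✓.

I_D ≈ 5.4 mA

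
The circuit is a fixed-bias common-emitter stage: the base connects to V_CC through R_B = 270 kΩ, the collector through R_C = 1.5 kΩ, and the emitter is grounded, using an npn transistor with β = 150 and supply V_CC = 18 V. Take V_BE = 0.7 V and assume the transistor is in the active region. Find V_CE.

Base loop: V_CC = I_B·R_B + V_BE, so I_B = (18 − 0.7)/270 kΩ = 0.0641 mA.
In the active region I_C = β·I_B = 150 × 0.0641 = 9.61 mA.
Collector loop: V_CE = V_CC − I_C·R_C = 18 − 9.61×1.5 = 3.58 V.
Since V_CE = 3.58 V > V_CE(sat) ≈ 0.2 V, the transistor is in the active region as assumed.

V_CE ≈ 3.6 V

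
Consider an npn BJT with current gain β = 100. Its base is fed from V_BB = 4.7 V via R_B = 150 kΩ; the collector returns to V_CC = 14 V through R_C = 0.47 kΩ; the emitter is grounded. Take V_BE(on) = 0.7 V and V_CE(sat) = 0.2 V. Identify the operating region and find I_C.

active; I_C ≈ 2.7 mA

Assume active. Base-emitter loop: I_B = (V_BB − V_BE)/R_B = (4.7 − 0.7)/150 = 0.0267 mA.
I_C = β·I_B = 100×0.0267 = 2.67 mA.
V_CE = V_CC − I_C·R_C = 14 − 2.67×0.47 = 12.7 V > V_CE(sat), so the active-region assumption holds.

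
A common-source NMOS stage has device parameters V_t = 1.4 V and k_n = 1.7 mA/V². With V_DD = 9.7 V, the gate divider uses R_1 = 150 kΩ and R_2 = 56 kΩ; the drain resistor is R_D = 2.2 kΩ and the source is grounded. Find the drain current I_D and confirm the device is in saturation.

V_G = V_DD·R_2/(R_1+R_2) = 9.7×56/206 = 2.64 V. With the source grounded, V_GS = V_G = 2.64 V.
Assume saturation: I_D = (k_n/2)(V_GS − V_t)² = (1.7/2)×(2.64 − 1.4)² = 0.85×1.24² = 1.3 mA.
V_DS = V_DD − I_D·R_D = 9.7 − 1.3×2.2 = 6.84 V.
Saturation requires V_DS ≥ V_GS − V_t = 1.24 V; 6.84 ≥ 1.24 ✓.

I_D ≈ 1.3 mA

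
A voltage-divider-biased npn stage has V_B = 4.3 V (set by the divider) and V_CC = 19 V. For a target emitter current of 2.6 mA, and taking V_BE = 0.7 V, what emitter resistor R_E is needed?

V_E = V_B − V_BE = 4.3 − 0.7 = 3.6 V.
R_E = V_E / I_E = 3.6 / 2.6 = 1.38 kΩ.

R_E ≈ 1.4 kΩ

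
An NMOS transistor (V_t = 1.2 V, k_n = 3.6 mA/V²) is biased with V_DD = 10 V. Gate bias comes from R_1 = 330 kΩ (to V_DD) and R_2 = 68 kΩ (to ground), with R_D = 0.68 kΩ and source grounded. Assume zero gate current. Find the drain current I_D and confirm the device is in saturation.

I_D ≈ 0.47 mA

V_G = V_DD·R_2/(R_1+R_2) = 10×68/398 = 1.71 V. With the source grounded, V_GS = V_G = 1.71 V.
Assume saturation: I_D = (k_n/2)(V_GS − V_t)² = (3.6/2)×(1.71 − 1.2)² = 1.8×0.509² = 0.466 mA.
V_DS = V_DD − I_D·R_D = 10 − 0.466×0.68 = 9.68 V.
Saturation requires V_DS ≥ V_GS − V_t = 0.509 V; 9.68 ≥ 0.509 ✓.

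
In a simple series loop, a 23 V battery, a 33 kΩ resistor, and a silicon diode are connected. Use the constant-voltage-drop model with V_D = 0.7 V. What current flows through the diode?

I ≈ 0.68 mA

KVL around the loop: 23 = V_D + I·R = 0.7 + I × 33 kΩ.
So I = (23 − 0.7) / 33 kΩ = 22.3 / 33 = 0.676 mA.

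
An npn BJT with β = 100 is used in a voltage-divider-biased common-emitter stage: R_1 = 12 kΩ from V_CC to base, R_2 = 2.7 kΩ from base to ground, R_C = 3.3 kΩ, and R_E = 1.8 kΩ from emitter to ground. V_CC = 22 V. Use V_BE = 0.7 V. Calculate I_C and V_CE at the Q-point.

I_C ≈ 1.8 mA, V_CE ≈ 13 V

Thevenize the base divider: V_Th = V_CC·R_2/(R_1+R_2) = 22×2.7/14.7 = 4.04 V, R_Th = R_1‖R_2 = 2.2 kΩ.
Base-emitter loop: V_Th = I_B·R_Th + V_BE + (β+1)I_B·R_E, so I_B = (4.04 − 0.7) / (2.2 + 101×1.8) = 0.0182 mA.
I_C = β·I_B = 100×0.0182 = 1.82 mA, and I_E = (β+1)I_B = 1.83 mA.
V_CE = V_CC − I_C·R_C − I_E·R_E = 22 − 1.82×3.3 − 1.83×1.8 = 12.7 V.
V_CE = 12.7 V > 0.2 V confirms active-region operation.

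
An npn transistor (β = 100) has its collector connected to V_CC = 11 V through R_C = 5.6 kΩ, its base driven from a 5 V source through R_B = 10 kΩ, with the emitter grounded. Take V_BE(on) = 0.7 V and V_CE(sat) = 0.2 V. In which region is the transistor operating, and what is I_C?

Assume active: I_B = (5 − 0.7)/10 = 0.43 mA, giving I_C = β·I_B = 43 mA.
But then V_CE = 11 − 43×5.6 = -230 V < V_CE(sat) = 0.2 V — impossible in the active region.
So the transistor is saturated. With V_CE = 0.2 V, I_C = (V_CC − 0.2)/R_C = 10.8/5.6 = 1.93 mA.
Check: β·I_B = 43 mA > I_C = 1.93 mA, confirming saturation.

saturation; I_C ≈ 1.9 mA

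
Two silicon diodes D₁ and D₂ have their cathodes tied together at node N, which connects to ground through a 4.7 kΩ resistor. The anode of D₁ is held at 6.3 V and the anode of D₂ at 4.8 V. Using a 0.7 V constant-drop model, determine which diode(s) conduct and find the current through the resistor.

Assume both conduct. Then node N would need to be at both 6.3−0.7 = 5.6 V and 4.8−0.7 = 4.1 V, which is impossible.
Assume only D₁ conducts: V_N = 6.3 − 0.7 = 5.6 V, so I_R = 5.6/4.7 = 1.19 mA.
Check D₂: its anode-to-cathode voltage is 4.8 − 5.6 = -0.8 V < 0.7 V, so it is off. The assumption is consistent.

Only D₁ conducts; I_R ≈ 1.2 mA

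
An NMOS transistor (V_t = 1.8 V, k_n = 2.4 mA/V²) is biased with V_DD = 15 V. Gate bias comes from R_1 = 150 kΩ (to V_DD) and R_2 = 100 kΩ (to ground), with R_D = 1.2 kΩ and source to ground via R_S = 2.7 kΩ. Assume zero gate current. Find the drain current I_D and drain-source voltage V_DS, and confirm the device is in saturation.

V_G = V_DD·R_2/(R_1+R_2) = 15×100/250 = 6 V.
Assume saturation: I_D = (k_n/2)(V_GS − V_t)² with V_GS = V_G − I_D·R_S = 6 − 2.7·I_D.
Substituting gives 8.75·I_D² − 28.2·I_D + 21.2 = 0, with roots I_D = 1.19 or 2.04 mA.
The root I_D = 2.04 mA gives V_GS = 0.497 V ≤ V_t, so take I_D = 1.19 mA.
Then V_GS = 2.79 V and V_DS = V_DD − I_D(R_D+R_S) = 15 − 1.19×3.9 = 10.4 V.
Saturation requires V_DS ≥ V_GS − V_t = 0.995 V; 10.4 ≥ 0.995 ✓.

I_D ≈ 1.2 mA, V_DS ≈ 10 V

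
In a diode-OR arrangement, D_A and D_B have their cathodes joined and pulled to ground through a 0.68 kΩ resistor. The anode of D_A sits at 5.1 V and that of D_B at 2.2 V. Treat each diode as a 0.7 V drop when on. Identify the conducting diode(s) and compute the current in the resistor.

Only D_A conducts; I_R ≈ 6.5 mA

Assume both conduct. Then node N would need to be at both 5.1−0.7 = 4.4 V and 2.2−0.7 = 1.5 V, which is impossible.
Assume only D_A conducts: V_N = 5.1 − 0.7 = 4.4 V, so I_R = 4.4/0.68 = 6.47 mA.
Check D_B: its anode-to-cathode voltage is 2.2 − 4.4 = -2.2 V < 0.7 V, so it is off. The assumption is consistent.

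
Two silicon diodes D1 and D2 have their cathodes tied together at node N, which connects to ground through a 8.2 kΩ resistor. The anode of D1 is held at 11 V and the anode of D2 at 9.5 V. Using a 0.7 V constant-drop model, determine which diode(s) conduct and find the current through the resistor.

Assume both conduct. Then node N would need to be at both 11−0.7 = 10.3 V and 9.5−0.7 = 8.8 V, which is impossible.
Assume only D1 conducts: V_N = 11 − 0.7 = 10.3 V, so I_R = 10.3/8.2 = 1.26 mA.
Check D2: its anode-to-cathode voltage is 9.5 − 10.3 = -0.8 V < 0.7 V, so it is off. The assumption is consistent.

Only D1 conducts; I_R ≈ 1.3 mA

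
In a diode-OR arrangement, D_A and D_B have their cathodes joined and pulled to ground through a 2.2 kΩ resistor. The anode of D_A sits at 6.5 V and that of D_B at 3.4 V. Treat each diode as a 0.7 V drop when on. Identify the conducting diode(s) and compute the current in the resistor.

Only D_A conducts; I_R ≈ 2.6 mA

Assume both conduct. Then node N would need to be at both 6.5−0.7 = 5.8 V and 3.4−0.7 = 2.7 V, which is impossible.
Assume only D_A conducts: V_N = 6.5 − 0.7 = 5.8 V, so I_R = 5.8/2.2 = 2.64 mA.
Check D_B: its anode-to-cathode voltage is 3.4 − 5.8 = -2.4 V < 0.7 V, so it is off. The assumption is consistent.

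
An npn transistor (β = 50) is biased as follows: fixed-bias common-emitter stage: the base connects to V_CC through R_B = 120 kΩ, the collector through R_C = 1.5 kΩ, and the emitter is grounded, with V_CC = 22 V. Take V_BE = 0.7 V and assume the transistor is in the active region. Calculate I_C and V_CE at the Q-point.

I_C ≈ 8.9 mA, V_CE ≈ 8.7 V

Base loop: V_CC = I_B·R_B + V_BE, so I_B = (22 − 0.7)/120 kΩ = 0.178 mA.
In the active region I_C = β·I_B = 50 × 0.178 = 8.88 mA.
Collector loop: V_CE = V_CC − I_C·R_C = 22 − 8.88×1.5 = 8.69 V.
Since V_CE = 8.69 V > V_CE(sat) ≈ 0.2 V, the transistor is in the active region as assumed.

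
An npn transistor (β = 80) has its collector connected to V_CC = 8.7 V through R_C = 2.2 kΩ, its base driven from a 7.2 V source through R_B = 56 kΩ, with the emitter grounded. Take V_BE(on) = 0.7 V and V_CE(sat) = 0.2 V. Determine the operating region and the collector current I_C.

saturation; I_C ≈ 3.9 mA

Assume active: I_B = (7.2 − 0.7)/56 = 0.116 mA, giving I_C = β·I_B = 9.29 mA.
But then V_CE = 8.7 − 9.29×2.2 = -11.7 V < V_CE(sat) = 0.2 V — impossible in the active region.
So the transistor is saturated. With V_CE = 0.2 V, I_C = (V_CC − 0.2)/R_C = 8.5/2.2 = 3.86 mA.
Check: β·I_B = 9.29 mA > I_C = 3.86 mA, confirming saturation.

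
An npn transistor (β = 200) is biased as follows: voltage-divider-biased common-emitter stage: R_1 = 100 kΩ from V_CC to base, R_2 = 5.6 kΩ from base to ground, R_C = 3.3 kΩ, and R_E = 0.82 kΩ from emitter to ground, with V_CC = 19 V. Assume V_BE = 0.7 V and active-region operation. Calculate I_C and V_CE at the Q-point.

I_C ≈ 0.36 mA, V_CE ≈ 18 V

Thevenize the base divider: V_Th = V_CC·R_2/(R_1+R_2) = 19×5.6/106 = 1.01 V, R_Th = R_1‖R_2 = 5.3 kΩ.
Base-emitter loop: V_Th = I_B·R_Th + V_BE + (β+1)I_B·R_E, so I_B = (1.01 − 0.7) / (5.3 + 201×0.82) = 0.00181 mA.
I_C = β·I_B = 200×0.00181 = 0.362 mA, and I_E = (β+1)I_B = 0.363 mA.
V_CE = V_CC − I_C·R_C − I_E·R_E = 19 − 0.362×3.3 − 0.363×0.82 = 17.5 V.
V_CE = 17.5 V > 0.2 V confirms active-region operation.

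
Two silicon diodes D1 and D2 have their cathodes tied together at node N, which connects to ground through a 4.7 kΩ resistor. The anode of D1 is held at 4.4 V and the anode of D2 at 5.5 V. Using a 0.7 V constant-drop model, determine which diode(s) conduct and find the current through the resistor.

Only D2 conducts; I_R ≈ 1 mA

Assume both conduct. Then node N would need to be at both 4.4−0.7 = 3.7 V and 5.5−0.7 = 4.8 V, which is impossible.
Assume only D2 conducts: V_N = 5.5 − 0.7 = 4.8 V, so I_R = 4.8/4.7 = 1.02 mA.
Check D1: its anode-to-cathode voltage is 4.4 − 4.8 = -0.4 V < 0.7 V, so it is off. The assumption is consistent.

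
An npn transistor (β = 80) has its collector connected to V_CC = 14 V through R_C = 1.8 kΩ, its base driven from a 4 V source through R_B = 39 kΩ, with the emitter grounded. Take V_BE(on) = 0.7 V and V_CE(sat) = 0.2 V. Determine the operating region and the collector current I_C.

Assume active. Base-emitter loop: I_B = (V_BB − V_BE)/R_B = (4 − 0.7)/39 = 0.0846 mA.
I_C = β·I_B = 80×0.0846 = 6.77 mA.
V_CE = V_CC − I_C·R_C = 14 − 6.77×1.8 = 1.82 V > V_CE(sat), so the active-region assumption holds.

active; I_C ≈ 6.8 mA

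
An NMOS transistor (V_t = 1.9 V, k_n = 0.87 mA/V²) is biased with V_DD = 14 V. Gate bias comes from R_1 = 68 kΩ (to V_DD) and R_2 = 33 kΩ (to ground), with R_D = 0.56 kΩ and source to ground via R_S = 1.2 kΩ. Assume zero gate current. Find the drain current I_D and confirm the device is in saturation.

I_D ≈ 0.98 mA

V_G = V_DD·R_2/(R_1+R_2) = 14×33/101 = 4.57 V.
Assume saturation: I_D = (k_n/2)(V_GS − V_t)² with V_GS = V_G − I_D·R_S = 4.57 − 1.2·I_D.
Substituting gives 0.626·I_D² − 3.79·I_D + 3.11 = 0, with roots I_D = 0.979 or 5.07 mA.
The root I_D = 5.07 mA gives V_GS = -1.52 V ≤ V_t, so take I_D = 0.979 mA.
Then V_GS = 3.4 V and V_DS = V_DD − I_D(R_D+R_S) = 14 − 0.979×1.76 = 12.3 V.
Saturation requires V_DS ≥ V_GS − V_t = 1.5 V; 12.3 ≥ 1.5 ✓.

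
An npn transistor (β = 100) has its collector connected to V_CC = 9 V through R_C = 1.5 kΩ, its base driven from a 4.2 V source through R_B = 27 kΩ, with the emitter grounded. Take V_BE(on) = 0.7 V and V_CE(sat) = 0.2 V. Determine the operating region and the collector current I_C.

saturation; I_C ≈ 5.9 mA

Assume active: I_B = (4.2 − 0.7)/27 = 0.13 mA, giving I_C = β·I_B = 13 mA.
But then V_CE = 9 − 13×1.5 = -10.4 V < V_CE(sat) = 0.2 V — impossible in the active region.
So the transistor is saturated. With V_CE = 0.2 V, I_C = (V_CC − 0.2)/R_C = 8.8/1.5 = 5.87 mA.
Check: β·I_B = 13 mA > I_C = 5.87 mA, confirming saturation.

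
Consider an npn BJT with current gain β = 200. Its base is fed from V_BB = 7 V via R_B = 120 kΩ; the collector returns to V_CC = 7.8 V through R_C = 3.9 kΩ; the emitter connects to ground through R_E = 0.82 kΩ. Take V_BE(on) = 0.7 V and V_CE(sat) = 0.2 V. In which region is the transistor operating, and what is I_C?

Assume active: I_B = (7 − 0.7)/(120 + 201×0.82) = 0.0221 mA, I_C = β·I_B = 4.42 mA.
Then V_CE = 7.8 − 4.42×3.9 − 4.45×0.82 = -13.1 V < 0.2 V — the active assumption fails.
Re-solve with V_CE = 0.2 V. KCL at the emitter: V_E/R_E = (V_BB−0.7−V_E)/R_B + (V_CC−0.2−V_E)/R_C, giving V_E = 1.35 V.
I_C = (V_CC − 0.2 − V_E)/R_C = (7.6 − 1.35)/3.9 = 1.6 mA.
Check: I_B = (6.3 − 1.35)/120 = 0.0413 mA, and β·I_B = 8.25 mA > I_C, confirming saturation.

saturation; I_C ≈ 1.6 mA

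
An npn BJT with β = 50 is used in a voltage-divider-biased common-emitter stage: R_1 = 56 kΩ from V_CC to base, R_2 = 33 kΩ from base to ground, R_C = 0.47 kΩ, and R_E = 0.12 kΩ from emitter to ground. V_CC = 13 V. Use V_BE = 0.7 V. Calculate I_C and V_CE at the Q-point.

Thevenize the base divider: V_Th = V_CC·R_2/(R_1+R_2) = 13×33/89 = 4.82 V, R_Th = R_1‖R_2 = 20.8 kΩ.
Base-emitter loop: V_Th = I_B·R_Th + V_BE + (β+1)I_B·R_E, so I_B = (4.82 − 0.7) / (20.8 + 51×0.12) = 0.153 mA.
I_C = β·I_B = 50×0.153 = 7.66 mA, and I_E = (β+1)I_B = 7.82 mA.
V_CE = V_CC − I_C·R_C − I_E·R_E = 13 − 7.66×0.47 − 7.82×0.12 = 8.46 V.
V_CE = 8.46 V > 0.2 V confirms active-region operation.

I_C ≈ 7.7 mA, V_CE ≈ 8.5 V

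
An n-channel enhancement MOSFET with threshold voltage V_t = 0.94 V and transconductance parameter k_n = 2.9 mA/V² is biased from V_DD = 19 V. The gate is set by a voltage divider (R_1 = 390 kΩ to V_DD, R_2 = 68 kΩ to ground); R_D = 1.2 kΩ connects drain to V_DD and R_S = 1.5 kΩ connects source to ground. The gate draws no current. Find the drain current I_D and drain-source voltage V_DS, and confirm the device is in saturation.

I_D ≈ 0.77 mA, V_DS ≈ 17 V

V_G = V_DD·R_2/(R_1+R_2) = 19×68/458 = 2.82 V.
Assume saturation: I_D = (k_n/2)(V_GS − V_t)² with V_GS = V_G − I_D·R_S = 2.82 − 1.5·I_D.
Substituting gives 3.26·I_D² − 9.18·I_D + 5.13 = 0, with roots I_D = 0.769 or 2.05 mA.
The root I_D = 2.05 mA gives V_GS = -0.248 V ≤ V_t, so take I_D = 0.769 mA.
Then V_GS = 1.67 V and V_DS = V_DD − I_D(R_D+R_S) = 19 − 0.769×2.7 = 16.9 V.
Saturation requires V_DS ≥ V_GS − V_t = 0.728 V; 16.9 ≥ 0.728 ✓.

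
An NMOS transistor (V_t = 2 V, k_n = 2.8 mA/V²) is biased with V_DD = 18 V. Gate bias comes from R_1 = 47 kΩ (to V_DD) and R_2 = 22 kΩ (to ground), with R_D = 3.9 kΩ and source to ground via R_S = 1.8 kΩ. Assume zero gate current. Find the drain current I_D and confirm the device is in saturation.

I_D ≈ 1.5 mA

V_G = V_DD·R_2/(R_1+R_2) = 18×22/69 = 5.74 V.
Assume saturation: I_D = (k_n/2)(V_GS − V_t)² with V_GS = V_G − I_D·R_S = 5.74 − 1.8·I_D.
Substituting gives 4.54·I_D² − 19.8·I_D + 19.6 = 0, with roots I_D = 1.5 or 2.87 mA.
The root I_D = 2.87 mA gives V_GS = 0.567 V ≤ V_t, so take I_D = 1.5 mA.
Then V_GS = 3.04 V and V_DS = V_DD − I_D(R_D+R_S) = 18 − 1.5×5.7 = 9.44 V.
Saturation requires V_DS ≥ V_GS − V_t = 1.04 V; 9.44 ≥ 1.04 ✓.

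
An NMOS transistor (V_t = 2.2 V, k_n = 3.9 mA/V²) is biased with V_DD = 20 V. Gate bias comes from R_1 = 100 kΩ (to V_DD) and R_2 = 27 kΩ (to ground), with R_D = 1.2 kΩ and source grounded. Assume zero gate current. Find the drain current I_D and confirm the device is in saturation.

I_D ≈ 8.2 mA

V_G = V_DD·R_2/(R_1+R_2) = 20×27/127 = 4.25 V. With the source grounded, V_GS = V_G = 4.25 V.
Assume saturation: I_D = (k_n/2)(V_GS − V_t)² = (3.9/2)×(4.25 − 2.2)² = 1.95×2.05² = 8.21 mA.
V_DS = V_DD − I_D·R_D = 20 − 8.21×1.2 = 10.1 V.
Saturation requires V_DS ≥ V_GS − V_t = 2.05 V; 10.1 ≥ 2.05 ✓.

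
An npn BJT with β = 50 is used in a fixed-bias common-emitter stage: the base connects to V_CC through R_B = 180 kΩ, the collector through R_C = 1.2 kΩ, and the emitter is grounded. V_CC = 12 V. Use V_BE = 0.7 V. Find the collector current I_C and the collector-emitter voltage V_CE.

I_C ≈ 3.1 mA, V_CE ≈ 8.2 V

Base loop: V_CC = I_B·R_B + V_BE, so I_B = (12 − 0.7)/180 kΩ = 0.0628 mA.
In the active region I_C = β·I_B = 50 × 0.0628 = 3.14 mA.
Collector loop: V_CE = V_CC − I_C·R_C = 12 − 3.14×1.2 = 8.23 V.
Since V_CE = 8.23 V > V_CE(sat) ≈ 0.2 V, the transistor is in the active region as assumed.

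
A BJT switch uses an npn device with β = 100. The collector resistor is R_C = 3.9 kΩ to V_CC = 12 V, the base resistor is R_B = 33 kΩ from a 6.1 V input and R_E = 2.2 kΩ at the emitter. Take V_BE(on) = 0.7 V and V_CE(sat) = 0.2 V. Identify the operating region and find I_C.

saturation; I_C ≈ 1.9 mA

Assume active: I_B = (6.1 − 0.7)/(33 + 101×2.2) = 0.0212 mA, I_C = β·I_B = 2.12 mA.
Then V_CE = 12 − 2.12×3.9 − 2.14×2.2 = -0.954 V < 0.2 V — the active assumption fails.
Re-solve with V_CE = 0.2 V. KCL at the emitter: V_E/R_E = (V_BB−0.7−V_E)/R_B + (V_CC−0.2−V_E)/R_C, giving V_E = 4.3 V.
I_C = (V_CC − 0.2 − V_E)/R_C = (11.8 − 4.3)/3.9 = 1.92 mA.
Check: I_B = (5.4 − 4.3)/33 = 0.0333 mA, and β·I_B = 3.33 mA > I_C, confirming saturation.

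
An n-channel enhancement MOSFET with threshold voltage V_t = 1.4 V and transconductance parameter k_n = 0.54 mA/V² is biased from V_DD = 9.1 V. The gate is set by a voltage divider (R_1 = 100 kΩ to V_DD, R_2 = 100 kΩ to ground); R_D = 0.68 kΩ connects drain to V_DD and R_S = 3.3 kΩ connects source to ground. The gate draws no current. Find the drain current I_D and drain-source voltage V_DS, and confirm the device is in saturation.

I_D ≈ 0.53 mA, V_DS ≈ 7 V

V_G = V_DD·R_2/(R_1+R_2) = 9.1×100/200 = 4.55 V.
Assume saturation: I_D = (k_n/2)(V_GS − V_t)² with V_GS = V_G − I_D·R_S = 4.55 − 3.3·I_D.
Substituting gives 2.94·I_D² − 6.61·I_D + 2.68 = 0, with roots I_D = 0.53 or 1.72 mA.
The root I_D = 1.72 mA gives V_GS = -1.12 V ≤ V_t, so take I_D = 0.53 mA.
Then V_GS = 2.8 V and V_DS = V_DD − I_D(R_D+R_S) = 9.1 − 0.53×3.98 = 6.99 V.
Saturation requires V_DS ≥ V_GS − V_t = 1.4 V; 6.99 ≥ 1.4 ✓.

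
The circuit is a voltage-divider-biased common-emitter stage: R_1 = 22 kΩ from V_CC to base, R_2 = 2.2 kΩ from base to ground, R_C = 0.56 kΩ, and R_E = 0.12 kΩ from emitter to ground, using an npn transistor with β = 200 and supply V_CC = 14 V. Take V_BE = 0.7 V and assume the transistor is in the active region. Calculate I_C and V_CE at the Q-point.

Thevenize the base divider: V_Th = V_CC·R_2/(R_1+R_2) = 14×2.2/24.2 = 1.27 V, R_Th = R_1‖R_2 = 2 kΩ.
Base-emitter loop: V_Th = I_B·R_Th + V_BE + (β+1)I_B·R_E, so I_B = (1.27 − 0.7) / (2 + 201×0.12) = 0.0219 mA.
I_C = β·I_B = 200×0.0219 = 4.39 mA, and I_E = (β+1)I_B = 4.41 mA.
V_CE = V_CC − I_C·R_C − I_E·R_E = 14 − 4.39×0.56 − 4.41×0.12 = 11 V.
V_CE = 11 V > 0.2 V confirms active-region operation.

I_C ≈ 4.4 mA, V_CE ≈ 11 V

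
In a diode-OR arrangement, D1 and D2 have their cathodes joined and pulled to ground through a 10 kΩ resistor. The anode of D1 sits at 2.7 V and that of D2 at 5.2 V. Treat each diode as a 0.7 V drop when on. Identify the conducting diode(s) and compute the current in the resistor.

Only D2 conducts; I_R ≈ 0.45 mA

Assume both conduct. Then node N would need to be at both 2.7−0.7 = 2 V and 5.2−0.7 = 4.5 V, which is impossible.
Assume only D2 conducts: V_N = 5.2 − 0.7 = 4.5 V, so I_R = 4.5/10 = 0.45 mA.
Check D1: its anode-to-cathode voltage is 2.7 − 4.5 = -1.8 V < 0.7 V, so it is off. The assumption is consistent.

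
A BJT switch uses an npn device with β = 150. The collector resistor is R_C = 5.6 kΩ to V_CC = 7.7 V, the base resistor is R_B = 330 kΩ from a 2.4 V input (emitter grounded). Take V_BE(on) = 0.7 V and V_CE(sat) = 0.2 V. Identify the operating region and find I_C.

Assume active. Base-emitter loop: I_B = (V_BB − V_BE)/R_B = (2.4 − 0.7)/330 = 0.00515 mA.
I_C = β·I_B = 150×0.00515 = 0.773 mA.
V_CE = V_CC − I_C·R_C = 7.7 − 0.773×5.6 = 3.37 V > V_CE(sat), so the active-region assumption holds.

active; I_C ≈ 0.77 mA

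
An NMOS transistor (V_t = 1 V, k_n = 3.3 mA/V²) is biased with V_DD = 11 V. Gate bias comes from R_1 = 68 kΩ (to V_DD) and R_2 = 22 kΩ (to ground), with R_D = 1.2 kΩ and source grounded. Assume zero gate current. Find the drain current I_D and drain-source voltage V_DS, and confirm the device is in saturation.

I_D ≈ 4.7 mA, V_DS ≈ 5.4 V

V_G = V_DD·R_2/(R_1+R_2) = 11×22/90 = 2.69 V. With the source grounded, V_GS = V_G = 2.69 V.
Assume saturation: I_D = (k_n/2)(V_GS − V_t)² = (3.3/2)×(2.69 − 1)² = 1.65×1.69² = 4.71 mA.
V_DS = V_DD − I_D·R_D = 11 − 4.71×1.2 = 5.35 V.
Saturation requires V_DS ≥ V_GS − V_t = 1.69 V; 5.35 ≥ 1.69 ✓.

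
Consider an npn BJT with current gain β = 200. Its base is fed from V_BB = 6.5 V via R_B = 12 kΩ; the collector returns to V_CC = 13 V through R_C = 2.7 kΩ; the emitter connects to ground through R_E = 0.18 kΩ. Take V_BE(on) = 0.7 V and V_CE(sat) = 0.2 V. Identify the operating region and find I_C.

saturation; I_C ≈ 4.4 mA

Assume active: I_B = (6.5 − 0.7)/(12 + 201×0.18) = 0.12 mA, I_C = β·I_B = 24.1 mA.
Then V_CE = 13 − 24.1×2.7 − 24.2×0.18 = -56.4 V < 0.2 V — the active assumption fails.
Re-solve with V_CE = 0.2 V. KCL at the emitter: V_E/R_E = (V_BB−0.7−V_E)/R_B + (V_CC−0.2−V_E)/R_C, giving V_E = 0.869 V.
I_C = (V_CC − 0.2 − V_E)/R_C = (12.8 − 0.869)/2.7 = 4.42 mA.
Check: I_B = (5.8 − 0.869)/12 = 0.411 mA, and β·I_B = 82.2 mA > I_C, confirming saturation.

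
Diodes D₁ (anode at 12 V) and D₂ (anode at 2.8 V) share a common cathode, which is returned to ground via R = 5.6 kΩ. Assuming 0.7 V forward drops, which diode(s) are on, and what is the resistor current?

Assume both conduct. Then node N would need to be at both 12−0.7 = 11.3 V and 2.8−0.7 = 2.1 V, which is impossible.
Assume only D₁ conducts: V_N = 12 − 0.7 = 11.3 V, so I_R = 11.3/5.6 = 2.02 mA.
Check D₂: its anode-to-cathode voltage is 2.8 − 11.3 = -8.5 V < 0.7 V, so it is off. The assumption is consistent.

Only D₁ conducts; I_R ≈ 2 mA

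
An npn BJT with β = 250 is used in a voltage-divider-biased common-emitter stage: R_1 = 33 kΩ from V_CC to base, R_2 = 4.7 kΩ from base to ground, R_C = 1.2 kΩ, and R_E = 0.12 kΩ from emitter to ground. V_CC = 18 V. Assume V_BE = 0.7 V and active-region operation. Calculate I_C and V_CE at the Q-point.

Thevenize the base divider: V_Th = V_CC·R_2/(R_1+R_2) = 18×4.7/37.7 = 2.24 V, R_Th = R_1‖R_2 = 4.11 kΩ.
Base-emitter loop: V_Th = I_B·R_Th + V_BE + (β+1)I_B·R_E, so I_B = (2.24 − 0.7) / (4.11 + 251×0.12) = 0.0451 mA.
I_C = β·I_B = 250×0.0451 = 11.3 mA, and I_E = (β+1)I_B = 11.3 mA.
V_CE = V_CC − I_C·R_C − I_E·R_E = 18 − 11.3×1.2 − 11.3×0.12 = 3.11 V.
V_CE = 3.11 V > 0.2 V confirms active-region operation.

I_C ≈ 11 mA, V_CE ≈ 3.1 V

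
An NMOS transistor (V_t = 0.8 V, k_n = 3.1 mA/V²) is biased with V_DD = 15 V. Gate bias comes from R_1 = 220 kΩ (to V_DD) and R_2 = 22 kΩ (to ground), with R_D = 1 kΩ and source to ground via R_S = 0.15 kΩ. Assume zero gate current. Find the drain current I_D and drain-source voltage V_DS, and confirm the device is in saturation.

V_G = V_DD·R_2/(R_1+R_2) = 15×22/242 = 1.36 V.
Assume saturation: I_D = (k_n/2)(V_GS − V_t)² with V_GS = V_G − I_D·R_S = 1.36 − 0.15·I_D.
Substituting gives 0.0349·I_D² − 1.26·I_D + 0.492 = 0, with roots I_D = 0.394 or 35.8 mA.
The root I_D = 35.8 mA gives V_GS = -4.01 V ≤ V_t, so take I_D = 0.394 mA.
Then V_GS = 1.3 V and V_DS = V_DD − I_D(R_D+R_S) = 15 − 0.394×1.15 = 14.5 V.
Saturation requires V_DS ≥ V_GS − V_t = 0.504 V; 14.5 ≥ 0.504 ✓.

I_D ≈ 0.39 mA, V_DS ≈ 15 V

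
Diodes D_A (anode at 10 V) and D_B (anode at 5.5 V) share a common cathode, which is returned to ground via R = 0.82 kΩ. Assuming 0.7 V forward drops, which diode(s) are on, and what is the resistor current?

Only D_A conducts; I_R ≈ 11 mA

Assume both conduct. Then node N would need to be at both 10−0.7 = 9.3 V and 5.5−0.7 = 4.8 V, which is impossible.
Assume only D_A conducts: V_N = 10 − 0.7 = 9.3 V, so I_R = 9.3/0.82 = 11.3 mA.
Check D_B: its anode-to-cathode voltage is 5.5 − 9.3 = -3.8 V < 0.7 V, so it is off. The assumption is consistent.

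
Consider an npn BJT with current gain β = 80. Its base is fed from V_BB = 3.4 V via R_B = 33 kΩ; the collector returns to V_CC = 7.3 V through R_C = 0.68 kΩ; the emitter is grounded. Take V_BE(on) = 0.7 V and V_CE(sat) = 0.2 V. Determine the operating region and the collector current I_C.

Assume active. Base-emitter loop: I_B = (V_BB − V_BE)/R_B = (3.4 − 0.7)/33 = 0.0818 mA.
I_C = β·I_B = 80×0.0818 = 6.55 mA.
V_CE = V_CC − I_C·R_C = 7.3 − 6.55×0.68 = 2.85 V > V_CE(sat), so the active-region assumption holds.

active; I_C ≈ 6.5 mA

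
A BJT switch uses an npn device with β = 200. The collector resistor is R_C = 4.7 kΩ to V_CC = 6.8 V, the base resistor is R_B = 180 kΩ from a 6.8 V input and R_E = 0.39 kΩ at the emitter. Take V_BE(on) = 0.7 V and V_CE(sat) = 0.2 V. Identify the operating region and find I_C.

saturation; I_C ≈ 1.3 mA

Assume active: I_B = (6.8 − 0.7)/(180 + 201×0.39) = 0.0236 mA, I_C = β·I_B = 4.72 mA.
Then V_CE = 6.8 − 4.72×4.7 − 4.75×0.39 = -17.2 V < 0.2 V — the active assumption fails.
Re-solve with V_CE = 0.2 V. KCL at the emitter: V_E/R_E = (V_BB−0.7−V_E)/R_B + (V_CC−0.2−V_E)/R_C, giving V_E = 0.517 V.
I_C = (V_CC − 0.2 − V_E)/R_C = (6.6 − 0.517)/4.7 = 1.29 mA.
Check: I_B = (6.1 − 0.517)/180 = 0.031 mA, and β·I_B = 6.2 mA > I_C, confirming saturation.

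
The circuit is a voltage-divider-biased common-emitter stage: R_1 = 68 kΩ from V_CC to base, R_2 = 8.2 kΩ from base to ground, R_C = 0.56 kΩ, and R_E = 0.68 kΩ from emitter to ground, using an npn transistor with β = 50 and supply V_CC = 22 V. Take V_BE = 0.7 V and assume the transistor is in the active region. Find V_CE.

V_CE ≈ 20 V

Thevenize the base divider: V_Th = V_CC·R_2/(R_1+R_2) = 22×8.2/76.2 = 2.37 V, R_Th = R_1‖R_2 = 7.32 kΩ.
Base-emitter loop: V_Th = I_B·R_Th + V_BE + (β+1)I_B·R_E, so I_B = (2.37 − 0.7) / (7.32 + 51×0.68) = 0.0397 mA.
I_C = β·I_B = 50×0.0397 = 1.99 mA, and I_E = (β+1)I_B = 2.02 mA.
V_CE = V_CC − I_C·R_C − I_E·R_E = 22 − 1.99×0.56 − 2.02×0.68 = 19.5 V.
V_CE = 19.5 V > 0.2 V confirms active-region operation.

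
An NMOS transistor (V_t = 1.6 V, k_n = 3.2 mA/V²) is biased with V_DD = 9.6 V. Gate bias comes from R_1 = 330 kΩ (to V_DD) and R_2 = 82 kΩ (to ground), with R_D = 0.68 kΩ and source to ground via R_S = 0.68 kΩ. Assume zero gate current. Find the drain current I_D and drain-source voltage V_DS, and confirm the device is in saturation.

I_D ≈ 0.096 mA, V_DS ≈ 9.5 V

V_G = V_DD·R_2/(R_1+R_2) = 9.6×82/412 = 1.91 V.
Assume saturation: I_D = (k_n/2)(V_GS − V_t)² with V_GS = V_G − I_D·R_S = 1.91 − 0.68·I_D.
Substituting gives 0.74·I_D² − 1.68·I_D + 0.154 = 0, with roots I_D = 0.0962 or 2.17 mA.
The root I_D = 2.17 mA gives V_GS = 0.436 V ≤ V_t, so take I_D = 0.0962 mA.
Then V_GS = 1.85 V and V_DS = V_DD − I_D(R_D+R_S) = 9.6 − 0.0962×1.36 = 9.47 V.
Saturation requires V_DS ≥ V_GS − V_t = 0.245 V; 9.47 ≥ 0.245 ✓.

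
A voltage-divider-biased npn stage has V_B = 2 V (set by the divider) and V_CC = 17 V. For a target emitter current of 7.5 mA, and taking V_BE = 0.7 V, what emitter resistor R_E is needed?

R_E ≈ 0.17 kΩ

V_E = V_B − V_BE = 2 − 0.7 = 1.3 V.
R_E = V_E / I_E = 1.3 / 7.5 = 0.173 kΩ.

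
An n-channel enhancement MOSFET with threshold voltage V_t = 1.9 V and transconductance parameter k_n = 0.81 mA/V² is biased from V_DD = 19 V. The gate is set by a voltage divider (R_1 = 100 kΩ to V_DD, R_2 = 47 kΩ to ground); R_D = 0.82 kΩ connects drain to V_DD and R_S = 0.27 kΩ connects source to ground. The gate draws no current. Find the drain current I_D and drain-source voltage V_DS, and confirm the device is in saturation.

I_D ≈ 3.9 mA, V_DS ≈ 15 V

V_G = V_DD·R_2/(R_1+R_2) = 19×47/147 = 6.07 V.
Assume saturation: I_D = (k_n/2)(V_GS − V_t)² with V_GS = V_G − I_D·R_S = 6.07 − 0.27·I_D.
Substituting gives 0.0295·I_D² − 1.91·I_D + 7.06 = 0, with roots I_D = 3.93 or 60.9 mA.
The root I_D = 60.9 mA gives V_GS = -10.4 V ≤ V_t, so take I_D = 3.93 mA.
Then V_GS = 5.01 V and V_DS = V_DD − I_D(R_D+R_S) = 19 − 3.93×1.09 = 14.7 V.
Saturation requires V_DS ≥ V_GS − V_t = 3.11 V; 14.7 ≥ 3.11 ✓.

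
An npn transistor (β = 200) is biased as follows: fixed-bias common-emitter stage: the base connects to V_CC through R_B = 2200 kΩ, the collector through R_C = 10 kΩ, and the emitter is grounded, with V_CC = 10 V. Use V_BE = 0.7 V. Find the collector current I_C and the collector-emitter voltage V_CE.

Base loop: V_CC = I_B·R_B + V_BE, so I_B = (10 − 0.7)/2200 kΩ = 0.00423 mA.
In the active region I_C = β·I_B = 200 × 0.00423 = 0.845 mA.
Collector loop: V_CE = V_CC − I_C·R_C = 10 − 0.845×10 = 1.55 V.
Since V_CE = 1.55 V > V_CE(sat) ≈ 0.2 V, the transistor is in the active region as assumed.

I_C ≈ 0.85 mA, V_CE ≈ 1.5 V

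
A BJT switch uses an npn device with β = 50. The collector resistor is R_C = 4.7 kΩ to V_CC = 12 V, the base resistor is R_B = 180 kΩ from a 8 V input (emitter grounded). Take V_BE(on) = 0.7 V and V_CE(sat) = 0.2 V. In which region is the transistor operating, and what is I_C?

Assume active. Base-emitter loop: I_B = (V_BB − V_BE)/R_B = (8 − 0.7)/180 = 0.0406 mA.
I_C = β·I_B = 50×0.0406 = 2.03 mA.
V_CE = V_CC − I_C·R_C = 12 − 2.03×4.7 = 2.47 V > V_CE(sat), so the active-region assumption holds.

active; I_C ≈ 2 mA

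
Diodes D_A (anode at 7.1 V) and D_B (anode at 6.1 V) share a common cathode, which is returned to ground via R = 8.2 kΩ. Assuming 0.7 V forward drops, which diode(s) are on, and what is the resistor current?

Only D_A conducts; I_R ≈ 0.78 mA

Assume both conduct. Then node N would need to be at both 7.1−0.7 = 6.4 V and 6.1−0.7 = 5.4 V, which is impossible.
Assume only D_A conducts: V_N = 7.1 − 0.7 = 6.4 V, so I_R = 6.4/8.2 = 0.78 mA.
Check D_B: its anode-to-cathode voltage is 6.1 − 6.4 = -0.3 V < 0.7 V, so it is off. The assumption is consistent.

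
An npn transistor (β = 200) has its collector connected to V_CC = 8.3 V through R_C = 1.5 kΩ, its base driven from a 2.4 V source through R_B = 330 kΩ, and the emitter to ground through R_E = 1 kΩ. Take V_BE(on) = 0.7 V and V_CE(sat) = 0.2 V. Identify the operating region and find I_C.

Assume active. Base-emitter loop: I_B = (V_BB − V_BE)/(R_B + (β+1)R_E) = (2.4 − 0.7)/(330 + 201×1) = 0.0032 mA.
I_C = β·I_B = 200×0.0032 = 0.64 mA.
V_CE = V_CC − I_C·R_C − I_E·R_E = 8.3 − 0.64×1.5 − 0.644×1 = 6.7 V > V_CE(sat), so the active-region assumption holds.

active; I_C ≈ 0.64 mA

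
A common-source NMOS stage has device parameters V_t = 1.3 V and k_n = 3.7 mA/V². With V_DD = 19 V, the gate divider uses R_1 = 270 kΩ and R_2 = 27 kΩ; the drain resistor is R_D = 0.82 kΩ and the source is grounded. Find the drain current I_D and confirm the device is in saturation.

I_D ≈ 0.34 mA

V_G = V_DD·R_2/(R_1+R_2) = 19×27/297 = 1.73 V. With the source grounded, V_GS = V_G = 1.73 V.
Assume saturation: I_D = (k_n/2)(V_GS − V_t)² = (3.7/2)×(1.73 − 1.3)² = 1.85×0.427² = 0.338 mA.
V_DS = V_DD − I_D·R_D = 19 − 0.338×0.82 = 18.7 V.
Saturation requires V_DS ≥ V_GS − V_t = 0.427 V; 18.7 ≥ 0.427 ✓.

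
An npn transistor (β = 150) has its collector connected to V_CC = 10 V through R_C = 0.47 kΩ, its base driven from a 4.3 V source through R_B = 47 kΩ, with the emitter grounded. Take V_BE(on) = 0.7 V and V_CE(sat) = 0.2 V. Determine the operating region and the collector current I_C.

active; I_C ≈ 11 mA

Assume active. Base-emitter loop: I_B = (V_BB − V_BE)/R_B = (4.3 − 0.7)/47 = 0.0766 mA.
I_C = β·I_B = 150×0.0766 = 11.5 mA.
V_CE = V_CC − I_C·R_C = 10 − 11.5×0.47 = 4.6 V > V_CE(sat), so the active-region assumption holds.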